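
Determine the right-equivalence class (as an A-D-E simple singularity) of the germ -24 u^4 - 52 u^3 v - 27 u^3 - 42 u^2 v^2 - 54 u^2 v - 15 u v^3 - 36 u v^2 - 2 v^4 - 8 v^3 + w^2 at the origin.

The Hessian of f at 0 is [[0, 0, 0], [0, 0, 0], [0, 0, 2]] with rank 1, so corank 2. A Groebner basis of the Jacobian ideal J(f) in C{u,v,w} is {19683*u^2/4 + 6561*u*v + v^4 - 27*v^3/4 + 2187*v^2, u^3 + 189*u^2/2 + 126*u*v + v^3/6 + 42*v^2, u^2*v - 405*u^2/4 - 135*u*v - 11*v^3/36 - 45*v^2, 81*u^2 + u*v^2 + 108*u*v + 5*v^3/9 + 36*v^2, w}; counting standard monomials gives mu = 7. Corank 2; j^3 = -(3*u + 2*v)^3 is a perfect cube, so E-series; the 4-jet and mu = 7 give E_7.

E7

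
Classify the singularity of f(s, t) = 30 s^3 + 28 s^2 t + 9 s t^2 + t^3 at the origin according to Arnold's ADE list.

The Hessian of f at 0 has rank 0. Corank 2; j^3 = (3*s + t)*(10*s^2 + 6*s*t + t^2) splits into three distinct lines over C (the quadratic factor has nonzero discriminant), so D_4.

D_{4}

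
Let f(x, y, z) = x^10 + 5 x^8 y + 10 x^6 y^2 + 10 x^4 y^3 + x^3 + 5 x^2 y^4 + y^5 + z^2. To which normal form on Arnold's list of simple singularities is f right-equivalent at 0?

E_{8}

The Hessian of f at 0 is [[0, 0, 0], [0, 0, 0], [0, 0, 2]] with rank 1, so corank 2. A Groebner basis of the Jacobian ideal J(f) in C{x,y,z} is {y^4, x^2, z}; counting standard monomials gives mu = 8. Corank 2; j^3 = x^3 is a perfect cube, so E-series; the 5-jet and mu = 8 give E_8.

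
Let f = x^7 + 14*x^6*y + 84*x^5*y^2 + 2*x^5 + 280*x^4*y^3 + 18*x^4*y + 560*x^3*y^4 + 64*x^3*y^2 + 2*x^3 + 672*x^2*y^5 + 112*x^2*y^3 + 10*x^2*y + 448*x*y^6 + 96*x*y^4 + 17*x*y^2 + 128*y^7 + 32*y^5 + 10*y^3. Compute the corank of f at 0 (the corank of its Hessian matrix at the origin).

2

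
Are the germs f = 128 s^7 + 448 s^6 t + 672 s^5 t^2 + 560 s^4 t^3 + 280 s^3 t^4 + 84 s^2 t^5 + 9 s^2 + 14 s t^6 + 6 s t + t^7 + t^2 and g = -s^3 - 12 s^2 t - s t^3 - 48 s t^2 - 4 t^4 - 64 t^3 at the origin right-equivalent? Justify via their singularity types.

No.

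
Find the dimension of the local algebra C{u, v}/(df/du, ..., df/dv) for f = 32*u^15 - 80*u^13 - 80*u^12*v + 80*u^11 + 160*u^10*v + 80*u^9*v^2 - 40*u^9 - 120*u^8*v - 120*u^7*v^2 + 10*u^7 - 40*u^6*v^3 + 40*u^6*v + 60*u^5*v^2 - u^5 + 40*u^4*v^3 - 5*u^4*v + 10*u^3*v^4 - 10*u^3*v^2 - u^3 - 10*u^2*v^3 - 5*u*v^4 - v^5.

8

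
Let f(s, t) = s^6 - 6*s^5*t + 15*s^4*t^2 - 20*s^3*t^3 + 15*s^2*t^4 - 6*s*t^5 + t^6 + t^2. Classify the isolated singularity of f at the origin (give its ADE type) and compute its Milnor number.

The Hessian of f at 0 has rank 1. Corank 1: A-series; mu = 5 gives A_5.

Type A_{5}, Milnor number mu = 5.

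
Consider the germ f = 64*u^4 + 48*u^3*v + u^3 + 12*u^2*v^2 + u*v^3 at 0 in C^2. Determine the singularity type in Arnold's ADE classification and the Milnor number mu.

The Hessian of f at 0 is [[0, 0], [0, 0]] with rank 0, so corank 2. A Groebner basis of the Jacobian ideal J(f) in C{u,v} is {3*u^2/16 + v^4 + v^3/16, u^3, u^2*v - u^2/16 - v^3/48, u^2/2 + u*v^2 + v^3/6}; counting standard monomials gives mu = 7. Corank 2; j^3 = u^3 is a perfect cube, so E-series; the 4-jet and mu = 7 give E_7.

Type E_7, Milnor number mu = 7.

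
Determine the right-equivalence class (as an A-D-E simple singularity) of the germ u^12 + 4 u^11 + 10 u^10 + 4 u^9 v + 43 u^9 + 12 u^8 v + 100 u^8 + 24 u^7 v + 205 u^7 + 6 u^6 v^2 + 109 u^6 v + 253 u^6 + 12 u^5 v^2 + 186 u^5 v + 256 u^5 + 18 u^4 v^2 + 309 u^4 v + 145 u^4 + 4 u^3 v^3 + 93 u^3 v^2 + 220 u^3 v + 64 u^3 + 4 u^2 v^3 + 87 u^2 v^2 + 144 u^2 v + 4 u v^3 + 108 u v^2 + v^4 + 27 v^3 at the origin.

E_6

The Hessian of f at 0 is [[0, 0], [0, 0]] with rank 0, so corank 2. A Groebner basis of the Jacobian ideal J(f) in C{u,v} is {u^3 + 8*u^2 + 12*u*v + 9*v^2/2, u^2*v - 88*u^2/9 - 44*u*v/3 - 11*v^2/2, 320*u^2/27 + u*v^2 + 160*u*v/9 + 20*v^2/3, -128*u^2/9 - 64*u*v/3 + v^3 - 8*v^2}; counting standard monomials gives mu = 6. Corank 2; j^3 = (4*u + 3*v)^3 is a perfect cube, so E-series; the 4-jet and mu = 6 give E_6.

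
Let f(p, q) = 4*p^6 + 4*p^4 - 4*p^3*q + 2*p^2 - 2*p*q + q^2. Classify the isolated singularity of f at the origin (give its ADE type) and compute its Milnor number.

Type A_1, Milnor number mu = 1.

The Hessian of f at 0 is [[4, -2], [-2, 2]] with rank 2, so corank 0. A Groebner basis of the Jacobian ideal J(f) in C{p,q} is {p, q}; counting standard monomials gives mu = 1. Corank 0: nondegenerate Morse point, so A_1.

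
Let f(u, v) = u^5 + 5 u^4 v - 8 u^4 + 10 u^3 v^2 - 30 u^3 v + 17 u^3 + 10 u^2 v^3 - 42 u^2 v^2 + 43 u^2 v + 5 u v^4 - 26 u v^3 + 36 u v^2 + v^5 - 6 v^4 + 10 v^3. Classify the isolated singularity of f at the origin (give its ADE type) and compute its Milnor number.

Type D4, Milnor number mu = 4.

The Hessian of f at 0 has rank 0. Corank 2; j^3 = (u + v)*(17*u^2 + 26*u*v + 10*v^2) splits into three distinct lines over C (the quadratic factor has nonzero discriminant), so D_4.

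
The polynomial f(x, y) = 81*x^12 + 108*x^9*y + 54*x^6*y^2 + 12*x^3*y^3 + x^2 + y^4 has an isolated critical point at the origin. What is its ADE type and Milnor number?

The Hessian of f at 0 has rank 1. Corank 1: A-series; mu = 3 gives A_3.

Type A_3, Milnor number mu = 3.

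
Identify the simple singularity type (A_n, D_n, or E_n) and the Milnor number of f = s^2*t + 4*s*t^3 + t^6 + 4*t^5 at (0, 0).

Type D_{7}, Milnor number mu = 7.

The Hessian of f at 0 has rank 0. Corank 2; j^3 = s^2*t has shape L^2 M (L != M), so D-series; mu = 7 gives D_7.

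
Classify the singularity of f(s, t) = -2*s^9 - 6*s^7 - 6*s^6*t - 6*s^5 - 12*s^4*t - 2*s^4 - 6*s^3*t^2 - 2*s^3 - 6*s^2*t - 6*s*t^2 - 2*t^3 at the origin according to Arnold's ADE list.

E6

The Hessian of f at 0 has rank 0. Corank 2; j^3 = -2*(s + t)^3 is a perfect cube, so E-series; the 4-jet and mu = 6 give E_6.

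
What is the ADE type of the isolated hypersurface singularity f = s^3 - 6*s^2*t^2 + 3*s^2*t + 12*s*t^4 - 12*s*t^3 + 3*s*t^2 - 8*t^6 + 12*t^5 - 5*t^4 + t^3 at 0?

The Hessian of f at 0 has rank 0. Corank 2; j^3 = (s + t)^3 is a perfect cube, so E-series; the 4-jet and mu = 6 give E_6.

E_6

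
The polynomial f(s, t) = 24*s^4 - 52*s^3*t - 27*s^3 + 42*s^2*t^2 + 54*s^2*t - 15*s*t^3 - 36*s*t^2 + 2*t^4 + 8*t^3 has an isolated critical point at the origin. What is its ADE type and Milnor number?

Type E7, Milnor number mu = 7.

The Hessian of f at 0 has rank 0. Corank 2; j^3 = -(3*s - 2*t)^3 is a perfect cube, so E-series; the 4-jet and mu = 7 give E_7.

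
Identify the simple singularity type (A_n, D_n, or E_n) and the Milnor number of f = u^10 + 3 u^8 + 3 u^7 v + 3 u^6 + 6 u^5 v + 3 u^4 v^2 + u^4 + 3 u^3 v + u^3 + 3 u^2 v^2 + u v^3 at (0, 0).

The Hessian of f at 0 is [[0, 0], [0, 0]] with rank 0, so corank 2. A Groebner basis of the Jacobian ideal J(f) in C{u,v} is {3*u^2 + v^4 + v^3, u^3, u^2*v - u^2 - v^3/3, 2*u^2 + u*v^2 + 2*v^3/3}; counting standard monomials gives mu = 7. Corank 2; j^3 = u^3 is a perfect cube, so E-series; the 4-jet and mu = 7 give E_7.

Type E7, Milnor number mu = 7.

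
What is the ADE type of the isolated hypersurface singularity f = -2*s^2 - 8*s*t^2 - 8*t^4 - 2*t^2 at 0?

A_{1}

The Hessian of f at 0 is [[-4, 0], [0, -4]] with rank 2, so corank 0. A Groebner basis of the Jacobian ideal J(f) in C{s,t} is {s, t}; counting standard monomials gives mu = 1. Corank 0: nondegenerate Morse point, so A_1.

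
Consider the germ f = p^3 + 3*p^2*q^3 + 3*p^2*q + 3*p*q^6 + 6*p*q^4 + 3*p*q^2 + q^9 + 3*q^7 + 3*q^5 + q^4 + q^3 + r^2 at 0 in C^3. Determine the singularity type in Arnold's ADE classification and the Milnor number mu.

The Hessian of f at 0 has rank 1. Corank 2; j^3 = (p + q)^3 is a perfect cube, so E-series; the 4-jet and mu = 6 give E_6.

Type E_{6}, Milnor number mu = 6.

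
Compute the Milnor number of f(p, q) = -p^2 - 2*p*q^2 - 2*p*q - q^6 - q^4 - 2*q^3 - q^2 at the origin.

5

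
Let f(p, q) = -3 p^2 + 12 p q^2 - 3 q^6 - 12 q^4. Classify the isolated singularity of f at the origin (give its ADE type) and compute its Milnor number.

Type A_5, Milnor number mu = 5.

The Hessian of f at 0 has rank 1. Corank 1: A-series; mu = 5 gives A_5.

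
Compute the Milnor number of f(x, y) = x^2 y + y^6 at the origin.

7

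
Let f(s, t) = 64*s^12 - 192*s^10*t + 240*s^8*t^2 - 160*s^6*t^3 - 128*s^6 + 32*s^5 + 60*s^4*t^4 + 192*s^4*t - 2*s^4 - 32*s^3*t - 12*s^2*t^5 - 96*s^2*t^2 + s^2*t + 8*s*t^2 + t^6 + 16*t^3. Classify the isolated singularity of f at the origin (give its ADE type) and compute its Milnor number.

Type D_{7}, Milnor number mu = 7.

The Hessian of f at 0 has rank 0. Corank 2; j^3 = t*(s + 4*t)^2 has shape L^2 M (L != M), so D-series; mu = 7 gives D_7.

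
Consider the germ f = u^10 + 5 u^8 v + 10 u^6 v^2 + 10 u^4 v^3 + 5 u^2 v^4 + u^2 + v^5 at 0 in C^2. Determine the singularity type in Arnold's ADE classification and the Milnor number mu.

The Hessian of f at 0 is [[2, 0], [0, 0]] with rank 1, so corank 1. A Groebner basis of the Jacobian ideal J(f) in C{u,v} is {v^4, u}; counting standard monomials gives mu = 4. Corank 1: A-series; mu = 4 gives A_4.

Type A4, Milnor number mu = 4.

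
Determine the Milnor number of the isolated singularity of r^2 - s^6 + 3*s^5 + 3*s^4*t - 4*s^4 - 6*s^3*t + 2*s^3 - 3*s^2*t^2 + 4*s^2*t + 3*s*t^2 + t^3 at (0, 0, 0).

4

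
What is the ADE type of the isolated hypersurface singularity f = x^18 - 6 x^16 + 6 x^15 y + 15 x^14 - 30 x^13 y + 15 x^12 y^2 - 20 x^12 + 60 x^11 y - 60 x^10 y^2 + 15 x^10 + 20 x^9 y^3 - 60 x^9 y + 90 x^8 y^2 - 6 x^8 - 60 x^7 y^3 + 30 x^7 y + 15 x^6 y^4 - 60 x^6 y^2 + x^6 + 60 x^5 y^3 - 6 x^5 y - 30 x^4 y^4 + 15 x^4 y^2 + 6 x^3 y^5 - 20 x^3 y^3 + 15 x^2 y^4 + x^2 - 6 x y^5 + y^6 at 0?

A5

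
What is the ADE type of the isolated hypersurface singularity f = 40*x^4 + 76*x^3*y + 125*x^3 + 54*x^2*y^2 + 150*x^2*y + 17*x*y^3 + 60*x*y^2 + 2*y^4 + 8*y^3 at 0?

The Hessian of f at 0 is [[0, 0], [0, 0]] with rank 0, so corank 2. A Groebner basis of the Jacobian ideal J(f) in C{x,y} is {1171875*x^2/4 + 234375*x*y + y^4 + 125*y^3/4 + 46875*y^2, x^3 + 675*x^2/2 + 270*x*y + y^3/10 + 54*y^2, x^2*y - 2125*x^2/4 - 425*x*y - 13*y^3/60 - 85*y^2, 625*x^2 + x*y^2 + 500*x*y + 7*y^3/15 + 100*y^2}; counting standard monomials gives mu = 7. Corank 2; j^3 = (5*x + 2*y)^3 is a perfect cube, so E-series; the 4-jet and mu = 7 give E_7.

E7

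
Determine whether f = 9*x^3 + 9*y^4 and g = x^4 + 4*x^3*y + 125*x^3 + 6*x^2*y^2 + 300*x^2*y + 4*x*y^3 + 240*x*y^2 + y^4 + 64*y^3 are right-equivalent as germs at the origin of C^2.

The Hessian of f at 0 has rank 0. Corank 2; j^3 = 9*x^3 is a perfect cube, so E-series; the 4-jet and mu = 6 give E_6. The Hessian of g at 0 has rank 0. Corank 2; j^3 = (5*x + 4*y)^3 is a perfect cube, so E-series; the 4-jet and mu = 6 give E_6. Both have type E_6, hence right-equivalent.

Yes.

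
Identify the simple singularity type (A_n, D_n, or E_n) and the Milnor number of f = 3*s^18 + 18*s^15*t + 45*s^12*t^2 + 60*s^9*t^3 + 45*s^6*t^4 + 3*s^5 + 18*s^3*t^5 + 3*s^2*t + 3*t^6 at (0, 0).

Type D_{7}, Milnor number mu = 7.

The Hessian of f at 0 is [[0, 0], [0, 0]] with rank 0, so corank 2. A Groebner basis of the Jacobian ideal J(f) in C{s,t} is {s^2/6 + t^5, s^3, s*t}; counting standard monomials gives mu = 7. Corank 2; j^3 = 3*s^2*t has shape L^2 M (L != M), so D-series; mu = 7 gives D_7.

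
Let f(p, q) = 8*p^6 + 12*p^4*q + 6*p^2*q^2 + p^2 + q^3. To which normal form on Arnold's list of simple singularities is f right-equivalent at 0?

The Hessian of f at 0 has rank 1. Corank 1: A-series; mu = 2 gives A_2.

A_2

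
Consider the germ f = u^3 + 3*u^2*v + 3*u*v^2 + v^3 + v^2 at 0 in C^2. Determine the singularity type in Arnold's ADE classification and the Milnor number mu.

The Hessian of f at 0 is [[0, 0], [0, 2]] with rank 1, so corank 1. A Groebner basis of the Jacobian ideal J(f) in C{u,v} is {u^2, v}; counting standard monomials gives mu = 2. Corank 1: A-series; mu = 2 gives A_2.

Type A_{2}, Milnor number mu = 2.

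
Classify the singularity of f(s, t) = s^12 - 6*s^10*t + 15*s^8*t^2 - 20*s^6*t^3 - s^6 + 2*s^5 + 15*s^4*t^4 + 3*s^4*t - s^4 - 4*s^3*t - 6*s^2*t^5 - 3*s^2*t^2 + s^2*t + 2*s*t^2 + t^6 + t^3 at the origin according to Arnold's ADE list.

The Hessian of f at 0 has rank 0. Corank 2; j^3 = t*(s + t)^2 has shape L^2 M (L != M), so D-series; mu = 7 gives D_7.

D7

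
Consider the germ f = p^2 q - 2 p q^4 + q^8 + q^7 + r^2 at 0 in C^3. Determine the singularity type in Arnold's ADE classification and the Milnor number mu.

Type D_{9}, Milnor number mu = 9.

The Hessian of f at 0 has rank 1. Corank 2; j^3 = p^2*q has shape L^2 M (L != M), so D-series; mu = 9 gives D_9.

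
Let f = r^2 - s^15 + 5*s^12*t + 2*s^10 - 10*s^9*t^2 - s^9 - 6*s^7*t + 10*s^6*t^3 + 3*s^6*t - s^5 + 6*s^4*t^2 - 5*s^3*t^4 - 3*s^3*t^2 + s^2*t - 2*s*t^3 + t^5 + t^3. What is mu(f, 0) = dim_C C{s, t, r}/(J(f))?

4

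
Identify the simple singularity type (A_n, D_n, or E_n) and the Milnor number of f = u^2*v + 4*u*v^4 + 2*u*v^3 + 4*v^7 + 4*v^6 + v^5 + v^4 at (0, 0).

Type D_{5}, Milnor number mu = 5.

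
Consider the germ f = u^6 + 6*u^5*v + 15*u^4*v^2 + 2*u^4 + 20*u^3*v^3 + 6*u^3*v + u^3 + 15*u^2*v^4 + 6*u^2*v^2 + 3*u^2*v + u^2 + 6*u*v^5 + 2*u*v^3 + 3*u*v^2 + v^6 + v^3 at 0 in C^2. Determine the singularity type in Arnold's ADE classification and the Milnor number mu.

Type A2, Milnor number mu = 2.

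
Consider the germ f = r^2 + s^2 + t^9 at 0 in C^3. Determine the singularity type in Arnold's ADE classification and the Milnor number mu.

Type A8, Milnor number mu = 8.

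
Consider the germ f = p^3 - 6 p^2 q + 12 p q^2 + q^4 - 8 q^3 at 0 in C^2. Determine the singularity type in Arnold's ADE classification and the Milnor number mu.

The Hessian of f at 0 has rank 0. Corank 2; j^3 = (p - 2*q)^3 is a perfect cube, so E-series; the 4-jet and mu = 6 give E_6.

Type E_{6}, Milnor number mu = 6.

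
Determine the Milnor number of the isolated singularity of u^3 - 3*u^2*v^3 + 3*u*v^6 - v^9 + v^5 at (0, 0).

8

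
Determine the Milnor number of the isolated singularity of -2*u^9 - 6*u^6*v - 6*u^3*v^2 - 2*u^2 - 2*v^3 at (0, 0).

2

The Hessian of f at 0 has rank 1. Corank 1: A-series; mu = 2 gives A_2.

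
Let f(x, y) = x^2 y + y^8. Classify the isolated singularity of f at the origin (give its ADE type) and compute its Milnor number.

The Hessian of f at 0 has rank 0. Corank 2; j^3 = x^2*y has shape L^2 M (L != M), so D-series; mu = 9 gives D_9.

Type D_{9}, Milnor number mu = 9.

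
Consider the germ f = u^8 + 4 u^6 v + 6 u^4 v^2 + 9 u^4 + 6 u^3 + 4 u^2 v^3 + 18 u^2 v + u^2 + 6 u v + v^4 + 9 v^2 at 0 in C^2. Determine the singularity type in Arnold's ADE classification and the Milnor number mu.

Type A_3, Milnor number mu = 3.

The Hessian of f at 0 has rank 1. Corank 1: A-series; mu = 3 gives A_3.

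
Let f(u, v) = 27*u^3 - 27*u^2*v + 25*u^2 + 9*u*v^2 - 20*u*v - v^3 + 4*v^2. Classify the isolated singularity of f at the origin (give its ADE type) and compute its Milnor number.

Type A_{2}, Milnor number mu = 2.

The Hessian of f at 0 is [[50, -20], [-20, 8]] with rank 1, so corank 1. A Groebner basis of the Jacobian ideal J(f) in C{u,v} is {v^2, u - 2*v/5}; counting standard monomials gives mu = 2. Corank 1: A-series; mu = 2 gives A_2.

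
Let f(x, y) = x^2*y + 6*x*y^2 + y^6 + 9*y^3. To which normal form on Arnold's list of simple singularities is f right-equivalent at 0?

D7

The Hessian of f at 0 has rank 0. Corank 2; j^3 = y*(x + 3*y)^2 has shape L^2 M (L != M), so D-series; mu = 7 gives D_7.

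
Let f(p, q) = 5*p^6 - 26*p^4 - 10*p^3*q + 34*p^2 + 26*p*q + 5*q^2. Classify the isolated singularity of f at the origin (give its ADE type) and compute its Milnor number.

Type A1, Milnor number mu = 1.

The Hessian of f at 0 has rank 2. Corank 0: nondegenerate Morse point, so A_1.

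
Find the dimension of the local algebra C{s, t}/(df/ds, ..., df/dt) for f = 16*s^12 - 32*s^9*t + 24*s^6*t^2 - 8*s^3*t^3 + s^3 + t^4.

6

The Hessian of f at 0 has rank 0. Corank 2; j^3 = s^3 is a perfect cube, so E-series; the 4-jet and mu = 6 give E_6.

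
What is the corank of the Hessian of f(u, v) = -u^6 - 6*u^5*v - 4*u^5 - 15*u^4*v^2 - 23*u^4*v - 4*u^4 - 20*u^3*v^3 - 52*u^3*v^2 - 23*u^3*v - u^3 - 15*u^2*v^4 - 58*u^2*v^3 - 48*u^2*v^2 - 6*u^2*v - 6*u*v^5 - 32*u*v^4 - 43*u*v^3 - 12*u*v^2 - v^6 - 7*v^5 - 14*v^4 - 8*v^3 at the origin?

The Hessian at 0 is [[0, 0], [0, 0]] of rank 0; hence corank 2.

2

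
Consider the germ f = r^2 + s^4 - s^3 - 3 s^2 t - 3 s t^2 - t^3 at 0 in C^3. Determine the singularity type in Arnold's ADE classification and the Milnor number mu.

The Hessian of f at 0 is [[0, 0, 0], [0, 0, 0], [0, 0, 2]] with rank 1, so corank 2. A Groebner basis of the Jacobian ideal J(f) in C{s,t,r} is {t^4, s*t^2 + 2*t^3/3, s^2 + 2*s*t + t^2, r}; counting standard monomials gives mu = 6. Corank 2; j^3 = -(s + t)^3 is a perfect cube, so E-series; the 4-jet and mu = 6 give E_6.

Type E6, Milnor number mu = 6.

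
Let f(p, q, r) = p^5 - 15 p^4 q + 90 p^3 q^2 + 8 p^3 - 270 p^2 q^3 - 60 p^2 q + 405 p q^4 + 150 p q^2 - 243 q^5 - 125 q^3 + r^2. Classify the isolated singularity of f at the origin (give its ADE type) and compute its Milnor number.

Type E_{8}, Milnor number mu = 8.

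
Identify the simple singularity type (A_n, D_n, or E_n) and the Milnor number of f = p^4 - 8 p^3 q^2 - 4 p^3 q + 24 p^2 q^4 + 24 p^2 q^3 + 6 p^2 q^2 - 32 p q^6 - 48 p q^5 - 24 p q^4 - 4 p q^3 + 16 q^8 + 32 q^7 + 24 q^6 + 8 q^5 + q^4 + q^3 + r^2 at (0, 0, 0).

Type E6, Milnor number mu = 6.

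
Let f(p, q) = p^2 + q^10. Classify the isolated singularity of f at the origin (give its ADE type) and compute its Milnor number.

Type A_{9}, Milnor number mu = 9.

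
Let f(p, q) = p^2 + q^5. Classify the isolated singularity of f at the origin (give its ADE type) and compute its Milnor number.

The Hessian of f at 0 has rank 1. Corank 1: A-series; mu = 4 gives A_4.

Type A_{4}, Milnor number mu = 4.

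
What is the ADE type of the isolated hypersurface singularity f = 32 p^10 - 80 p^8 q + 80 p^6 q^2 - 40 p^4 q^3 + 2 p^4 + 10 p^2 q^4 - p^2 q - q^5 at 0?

D_6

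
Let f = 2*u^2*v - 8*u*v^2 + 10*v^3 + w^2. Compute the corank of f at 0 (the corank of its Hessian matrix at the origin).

Hessian at 0 has rank 1.

2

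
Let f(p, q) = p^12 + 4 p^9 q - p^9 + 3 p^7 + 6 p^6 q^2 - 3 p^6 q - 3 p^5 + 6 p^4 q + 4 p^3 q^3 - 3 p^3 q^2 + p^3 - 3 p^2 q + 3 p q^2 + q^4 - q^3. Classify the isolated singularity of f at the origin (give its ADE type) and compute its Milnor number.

Type E_{6}, Milnor number mu = 6.

The Hessian of f at 0 is [[0, 0], [0, 0]] with rank 0, so corank 2. A Groebner basis of the Jacobian ideal J(f) in C{p,q} is {q^3, p^2 - 2*p*q + q^2}; counting standard monomials gives mu = 6. Corank 2; j^3 = (p - q)^3 is a perfect cube, so E-series; the 4-jet and mu = 6 give E_6.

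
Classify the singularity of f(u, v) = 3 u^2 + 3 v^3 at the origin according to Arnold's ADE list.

The Hessian of f at 0 has rank 1. Corank 1: A-series; mu = 2 gives A_2.

A2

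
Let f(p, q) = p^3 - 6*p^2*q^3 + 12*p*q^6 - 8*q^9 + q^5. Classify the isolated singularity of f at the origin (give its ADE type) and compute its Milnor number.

The Hessian of f at 0 has rank 0. Corank 2; j^3 = p^3 is a perfect cube, so E-series; the 5-jet and mu = 8 give E_8.

Type E8, Milnor number mu = 8.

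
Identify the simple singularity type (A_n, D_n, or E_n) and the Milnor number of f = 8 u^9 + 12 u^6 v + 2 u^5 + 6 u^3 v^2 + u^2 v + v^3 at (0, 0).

The Hessian of f at 0 has rank 0. Corank 2; j^3 = v*(u^2 + v^2) splits into three distinct lines over C (the quadratic factor has nonzero discriminant), so D_4.

Type D_4, Milnor number mu = 4.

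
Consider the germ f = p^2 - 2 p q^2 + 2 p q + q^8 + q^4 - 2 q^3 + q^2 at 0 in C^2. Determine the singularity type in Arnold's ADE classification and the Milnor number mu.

Type A_{7}, Milnor number mu = 7.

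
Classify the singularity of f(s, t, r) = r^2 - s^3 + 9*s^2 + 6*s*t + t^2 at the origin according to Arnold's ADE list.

The Hessian of f at 0 is [[18, 6, 0], [6, 2, 0], [0, 0, 2]] with rank 2, so corank 1. A Groebner basis of the Jacobian ideal J(f) in C{s,t,r} is {t^2, s + t/3, r}; counting standard monomials gives mu = 2. Corank 1: A-series; mu = 2 gives A_2.

A_{2}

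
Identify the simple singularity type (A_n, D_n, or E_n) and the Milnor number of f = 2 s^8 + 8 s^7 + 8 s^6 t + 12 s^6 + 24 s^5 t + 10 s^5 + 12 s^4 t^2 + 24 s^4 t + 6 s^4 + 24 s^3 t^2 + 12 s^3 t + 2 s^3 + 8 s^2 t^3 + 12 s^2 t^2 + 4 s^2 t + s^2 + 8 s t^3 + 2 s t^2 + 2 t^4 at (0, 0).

The Hessian of f at 0 has rank 1. Corank 1: A-series; mu = 3 gives A_3.

Type A3, Milnor number mu = 3.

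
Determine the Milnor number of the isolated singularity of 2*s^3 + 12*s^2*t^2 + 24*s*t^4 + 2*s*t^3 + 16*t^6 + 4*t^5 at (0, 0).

7

The Hessian of f at 0 is [[0, 0], [0, 0]] with rank 0, so corank 2. A Groebner basis of the Jacobian ideal J(f) in C{s,t} is {-s^2/4 + t^4 - t^3/12, s^3, s^2*t + s^2/12 + t^3/36, s^2/2 + s*t^2 + t^3/6}; counting standard monomials gives mu = 7. Corank 2; j^3 = 2*s^3 is a perfect cube, so E-series; the 4-jet and mu = 7 give E_7.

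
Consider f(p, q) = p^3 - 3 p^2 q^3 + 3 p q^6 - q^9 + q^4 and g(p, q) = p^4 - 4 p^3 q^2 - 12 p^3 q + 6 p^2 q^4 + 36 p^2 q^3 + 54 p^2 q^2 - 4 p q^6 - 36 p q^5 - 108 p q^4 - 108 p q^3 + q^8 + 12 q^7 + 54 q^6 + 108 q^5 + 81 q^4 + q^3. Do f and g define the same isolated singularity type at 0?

The Hessian of f at 0 is [[0, 0], [0, 0]] with rank 0, so corank 2. A Groebner basis of the Jacobian ideal J(f) in C{p,q} is {q^3, p^2}; counting standard monomials gives mu = 6. Corank 2; j^3 = p^3 is a perfect cube, so E-series; the 4-jet and mu = 6 give E_6. The Hessian of g at 0 is [[0, 0], [0, 0]] with rank 0, so corank 2. A Groebner basis of the Jacobian ideal J(g) in C{p,q} is {p^3 - 9*p^2*q, q^2}; counting standard monomials gives mu = 6. Corank 2; j^3 = q^3 is a perfect cube, so E-series; the 4-jet and mu = 6 give E_6. Both have type E_6, hence right-equivalent.

Yes.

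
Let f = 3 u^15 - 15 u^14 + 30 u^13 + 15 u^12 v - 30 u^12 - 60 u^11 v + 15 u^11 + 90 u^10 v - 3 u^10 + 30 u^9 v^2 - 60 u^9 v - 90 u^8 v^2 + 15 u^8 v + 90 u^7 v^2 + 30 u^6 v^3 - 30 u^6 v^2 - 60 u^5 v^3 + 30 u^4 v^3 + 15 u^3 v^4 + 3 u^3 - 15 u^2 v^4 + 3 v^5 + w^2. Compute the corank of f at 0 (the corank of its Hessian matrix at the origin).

2

The Hessian at 0 is [[0, 0, 0], [0, 0, 0], [0, 0, 2]] of rank 1; hence corank 2.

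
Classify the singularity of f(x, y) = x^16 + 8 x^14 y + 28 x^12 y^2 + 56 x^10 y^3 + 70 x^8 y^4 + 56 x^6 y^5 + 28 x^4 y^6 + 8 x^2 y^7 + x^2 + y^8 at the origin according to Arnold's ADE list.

A_{7}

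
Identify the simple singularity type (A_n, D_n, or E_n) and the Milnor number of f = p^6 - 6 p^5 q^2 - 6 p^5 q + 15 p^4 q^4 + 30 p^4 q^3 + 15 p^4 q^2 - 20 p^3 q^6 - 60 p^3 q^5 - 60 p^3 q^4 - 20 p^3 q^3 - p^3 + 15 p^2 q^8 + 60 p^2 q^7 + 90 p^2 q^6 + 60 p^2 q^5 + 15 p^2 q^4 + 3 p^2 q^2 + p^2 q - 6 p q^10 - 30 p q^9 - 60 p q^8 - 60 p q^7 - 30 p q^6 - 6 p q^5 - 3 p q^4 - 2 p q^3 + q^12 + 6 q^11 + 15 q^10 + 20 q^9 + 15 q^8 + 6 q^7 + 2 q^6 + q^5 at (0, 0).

Type D_7, Milnor number mu = 7.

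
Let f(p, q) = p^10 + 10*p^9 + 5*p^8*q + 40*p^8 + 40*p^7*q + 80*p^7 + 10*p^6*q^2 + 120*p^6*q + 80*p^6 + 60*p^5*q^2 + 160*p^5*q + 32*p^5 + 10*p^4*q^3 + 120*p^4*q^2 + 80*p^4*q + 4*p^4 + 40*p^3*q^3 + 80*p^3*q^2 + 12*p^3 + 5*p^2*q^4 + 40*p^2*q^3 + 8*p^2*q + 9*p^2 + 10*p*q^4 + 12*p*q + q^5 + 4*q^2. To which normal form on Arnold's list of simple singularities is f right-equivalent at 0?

A4

The Hessian of f at 0 has rank 1. Corank 1: A-series; mu = 4 gives A_4.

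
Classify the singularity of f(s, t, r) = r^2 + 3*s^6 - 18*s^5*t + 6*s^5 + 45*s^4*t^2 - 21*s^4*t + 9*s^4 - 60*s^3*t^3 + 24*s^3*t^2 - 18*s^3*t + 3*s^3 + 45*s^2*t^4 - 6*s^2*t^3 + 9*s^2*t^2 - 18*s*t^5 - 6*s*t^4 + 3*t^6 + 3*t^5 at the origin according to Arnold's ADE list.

The Hessian of f at 0 has rank 1. Corank 2; j^3 = 3*s^3 is a perfect cube, so E-series; the 5-jet and mu = 8 give E_8.

E_{8}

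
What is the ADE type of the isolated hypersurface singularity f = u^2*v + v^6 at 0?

D_{7}

The Hessian of f at 0 has rank 0. Corank 2; j^3 = u^2*v has shape L^2 M (L != M), so D-series; mu = 7 gives D_7.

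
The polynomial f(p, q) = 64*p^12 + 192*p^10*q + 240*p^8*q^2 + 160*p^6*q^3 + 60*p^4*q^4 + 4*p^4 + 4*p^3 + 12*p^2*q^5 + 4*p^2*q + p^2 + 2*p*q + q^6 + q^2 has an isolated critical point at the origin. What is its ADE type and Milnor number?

Type A_{5}, Milnor number mu = 5.

The Hessian of f at 0 is [[2, 2], [2, 2]] with rank 1, so corank 1. A Groebner basis of the Jacobian ideal J(f) in C{p,q} is {p*q^2 - 3*p*q/2 + p/4 - q^2 + q/4, 5*p*q/2 - p/2 + q^3 + 3*q^2/2 - q/2, p^2 + p/2 + q/2}; counting standard monomials gives mu = 5. Corank 1: A-series; mu = 5 gives A_5.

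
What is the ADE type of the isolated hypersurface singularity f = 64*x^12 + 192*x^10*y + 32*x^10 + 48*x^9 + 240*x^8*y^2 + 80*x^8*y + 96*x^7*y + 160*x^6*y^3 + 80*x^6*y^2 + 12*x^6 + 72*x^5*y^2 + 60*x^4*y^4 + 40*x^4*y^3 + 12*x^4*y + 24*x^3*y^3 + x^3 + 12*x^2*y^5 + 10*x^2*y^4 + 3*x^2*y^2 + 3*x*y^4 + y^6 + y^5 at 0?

The Hessian of f at 0 is [[0, 0], [0, 0]] with rank 0, so corank 2. A Groebner basis of the Jacobian ideal J(f) in C{x,y} is {y^4, x^3, x^2/2 + x*y^2}; counting standard monomials gives mu = 8. Corank 2; j^3 = x^3 is a perfect cube, so E-series; the 5-jet and mu = 8 give E_8.

E_8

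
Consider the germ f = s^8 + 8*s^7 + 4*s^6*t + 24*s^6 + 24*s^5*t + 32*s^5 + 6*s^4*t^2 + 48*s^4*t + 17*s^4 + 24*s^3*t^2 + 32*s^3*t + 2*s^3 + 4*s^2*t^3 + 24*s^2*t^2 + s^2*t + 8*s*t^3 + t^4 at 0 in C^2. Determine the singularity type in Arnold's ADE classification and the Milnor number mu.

Type D_{5}, Milnor number mu = 5.

The Hessian of f at 0 has rank 0. Corank 2; j^3 = s^2*(2*s + t) has shape L^2 M (L != M), so D-series; mu = 5 gives D_5.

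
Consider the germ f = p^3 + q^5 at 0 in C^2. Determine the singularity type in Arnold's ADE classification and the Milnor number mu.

The Hessian of f at 0 has rank 0. Corank 2; j^3 = p^3 is a perfect cube, so E-series; the 5-jet and mu = 8 give E_8.

Type E8, Milnor number mu = 8.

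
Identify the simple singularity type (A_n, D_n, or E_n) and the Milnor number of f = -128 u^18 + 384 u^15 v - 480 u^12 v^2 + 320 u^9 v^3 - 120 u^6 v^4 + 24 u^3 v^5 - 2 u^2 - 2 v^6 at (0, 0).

Type A_5, Milnor number mu = 5.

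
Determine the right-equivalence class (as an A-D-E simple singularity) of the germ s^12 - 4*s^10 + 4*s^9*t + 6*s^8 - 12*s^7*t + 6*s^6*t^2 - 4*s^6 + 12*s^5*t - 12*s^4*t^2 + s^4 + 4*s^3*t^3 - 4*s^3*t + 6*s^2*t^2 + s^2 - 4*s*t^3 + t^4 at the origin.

A_3

The Hessian of f at 0 has rank 1. Corank 1: A-series; mu = 3 gives A_3.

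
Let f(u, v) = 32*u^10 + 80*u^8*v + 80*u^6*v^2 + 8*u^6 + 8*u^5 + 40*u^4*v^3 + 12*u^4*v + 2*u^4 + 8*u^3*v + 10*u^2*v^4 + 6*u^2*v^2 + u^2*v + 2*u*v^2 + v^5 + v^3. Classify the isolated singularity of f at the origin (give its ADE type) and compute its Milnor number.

The Hessian of f at 0 has rank 0. Corank 2; j^3 = v*(u + v)^2 has shape L^2 M (L != M), so D-series; mu = 6 gives D_6.

Type D_6, Milnor number mu = 6.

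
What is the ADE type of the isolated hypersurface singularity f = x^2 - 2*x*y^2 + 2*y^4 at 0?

A_{3}

The Hessian of f at 0 is [[2, 0], [0, 0]] with rank 1, so corank 1. A Groebner basis of the Jacobian ideal J(f) in C{x,y} is {x^2, x*y, -x + y^2}; counting standard monomials gives mu = 3. Corank 1: A-series; mu = 3 gives A_3.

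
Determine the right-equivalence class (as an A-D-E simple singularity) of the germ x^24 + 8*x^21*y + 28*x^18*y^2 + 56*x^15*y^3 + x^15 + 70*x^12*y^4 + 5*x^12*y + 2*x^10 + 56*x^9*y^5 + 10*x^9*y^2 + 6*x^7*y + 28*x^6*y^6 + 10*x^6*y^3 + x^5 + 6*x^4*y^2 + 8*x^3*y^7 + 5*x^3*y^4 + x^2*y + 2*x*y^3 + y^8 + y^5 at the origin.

D_9

The Hessian of f at 0 is [[0, 0], [0, 0]] with rank 0, so corank 2. A Groebner basis of the Jacobian ideal J(f) in C{x,y} is {x^4, x^3*y - x^2/8 - x*y^2/8, x^3 + x^2*y^2, x*y + y^3}; counting standard monomials gives mu = 9. Corank 2; j^3 = x^2*y has shape L^2 M (L != M), so D-series; mu = 9 gives D_9.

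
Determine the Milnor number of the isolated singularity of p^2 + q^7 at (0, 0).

6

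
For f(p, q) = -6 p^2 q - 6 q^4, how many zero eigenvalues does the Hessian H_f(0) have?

2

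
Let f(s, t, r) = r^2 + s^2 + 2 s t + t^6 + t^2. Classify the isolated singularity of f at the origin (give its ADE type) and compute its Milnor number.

Type A_{5}, Milnor number mu = 5.

The Hessian of f at 0 is [[2, 2, 0], [2, 2, 0], [0, 0, 2]] with rank 2, so corank 1. A Groebner basis of the Jacobian ideal J(f) in C{s,t,r} is {t^5, s + t, r}; counting standard monomials gives mu = 5. Corank 1: A-series; mu = 5 gives A_5.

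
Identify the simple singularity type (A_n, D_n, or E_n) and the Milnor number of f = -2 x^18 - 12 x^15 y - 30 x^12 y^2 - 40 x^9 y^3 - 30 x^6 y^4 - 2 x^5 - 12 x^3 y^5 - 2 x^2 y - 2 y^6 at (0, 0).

Type D_{7}, Milnor number mu = 7.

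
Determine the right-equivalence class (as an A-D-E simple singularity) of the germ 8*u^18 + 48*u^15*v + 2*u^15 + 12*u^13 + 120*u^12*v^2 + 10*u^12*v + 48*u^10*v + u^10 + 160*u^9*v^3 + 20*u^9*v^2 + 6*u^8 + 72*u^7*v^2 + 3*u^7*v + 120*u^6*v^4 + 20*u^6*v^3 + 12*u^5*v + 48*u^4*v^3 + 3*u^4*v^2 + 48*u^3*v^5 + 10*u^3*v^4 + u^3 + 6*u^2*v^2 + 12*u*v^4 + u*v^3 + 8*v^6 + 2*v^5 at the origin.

E_{7}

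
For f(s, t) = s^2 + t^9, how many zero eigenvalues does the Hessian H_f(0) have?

1

Hessian at 0 has rank 1.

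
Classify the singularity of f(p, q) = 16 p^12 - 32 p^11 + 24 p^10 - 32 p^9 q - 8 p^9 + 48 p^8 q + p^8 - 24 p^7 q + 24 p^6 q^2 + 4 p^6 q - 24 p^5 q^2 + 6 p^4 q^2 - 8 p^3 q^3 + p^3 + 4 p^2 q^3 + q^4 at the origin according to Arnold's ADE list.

E6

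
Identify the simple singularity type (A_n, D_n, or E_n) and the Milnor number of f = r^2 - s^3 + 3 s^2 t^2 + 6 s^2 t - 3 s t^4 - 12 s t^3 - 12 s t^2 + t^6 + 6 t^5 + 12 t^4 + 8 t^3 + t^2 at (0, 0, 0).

Type A2, Milnor number mu = 2.

The Hessian of f at 0 has rank 2. Corank 1: A-series; mu = 2 gives A_2.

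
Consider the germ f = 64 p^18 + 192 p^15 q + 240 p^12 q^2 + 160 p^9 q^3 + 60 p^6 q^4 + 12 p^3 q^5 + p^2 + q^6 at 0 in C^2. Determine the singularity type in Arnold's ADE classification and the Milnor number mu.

Type A_5, Milnor number mu = 5.

The Hessian of f at 0 has rank 1. Corank 1: A-series; mu = 5 gives A_5.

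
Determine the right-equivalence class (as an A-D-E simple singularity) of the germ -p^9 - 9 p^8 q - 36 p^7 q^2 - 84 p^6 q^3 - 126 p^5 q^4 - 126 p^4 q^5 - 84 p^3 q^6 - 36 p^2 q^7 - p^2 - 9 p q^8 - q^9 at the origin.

A_{8}

The Hessian of f at 0 is [[-2, 0], [0, 0]] with rank 1, so corank 1. A Groebner basis of the Jacobian ideal J(f) in C{p,q} is {q^8, p}; counting standard monomials gives mu = 8. Corank 1: A-series; mu = 8 gives A_8.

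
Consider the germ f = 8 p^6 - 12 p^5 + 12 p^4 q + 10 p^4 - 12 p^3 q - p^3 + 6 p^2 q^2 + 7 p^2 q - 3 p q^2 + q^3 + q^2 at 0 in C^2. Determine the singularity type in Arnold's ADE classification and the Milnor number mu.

Type A_2, Milnor number mu = 2.

The Hessian of f at 0 is [[0, 0], [0, 2]] with rank 1, so corank 1. A Groebner basis of the Jacobian ideal J(f) in C{p,q} is {p^2, q}; counting standard monomials gives mu = 2. Corank 1: A-series; mu = 2 gives A_2.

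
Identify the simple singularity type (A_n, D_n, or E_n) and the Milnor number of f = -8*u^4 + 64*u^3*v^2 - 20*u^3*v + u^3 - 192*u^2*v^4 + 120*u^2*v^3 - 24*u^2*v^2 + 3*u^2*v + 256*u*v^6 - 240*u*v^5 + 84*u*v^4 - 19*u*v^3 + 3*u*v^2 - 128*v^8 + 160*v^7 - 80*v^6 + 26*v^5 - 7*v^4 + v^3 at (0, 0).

The Hessian of f at 0 has rank 0. Corank 2; j^3 = (u + v)^3 is a perfect cube, so E-series; the 4-jet and mu = 7 give E_7.

Type E7, Milnor number mu = 7.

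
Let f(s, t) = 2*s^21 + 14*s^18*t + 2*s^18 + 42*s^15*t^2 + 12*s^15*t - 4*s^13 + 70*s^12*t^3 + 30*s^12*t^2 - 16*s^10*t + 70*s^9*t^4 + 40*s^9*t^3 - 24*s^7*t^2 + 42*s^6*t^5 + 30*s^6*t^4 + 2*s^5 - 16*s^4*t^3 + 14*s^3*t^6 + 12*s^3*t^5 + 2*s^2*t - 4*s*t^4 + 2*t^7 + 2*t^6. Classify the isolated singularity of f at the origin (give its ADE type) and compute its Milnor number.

Type D_{7}, Milnor number mu = 7.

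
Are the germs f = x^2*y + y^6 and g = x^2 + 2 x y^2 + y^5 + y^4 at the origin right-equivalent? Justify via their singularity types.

No.

The Hessian of f at 0 has rank 0. Corank 2; j^3 = x^2*y has shape L^2 M (L != M), so D-series; mu = 7 gives D_7. The Hessian of g at 0 has rank 1. Corank 1: A-series; mu = 4 gives A_4. f is D_7 but g is A_4, hence not right-equivalent.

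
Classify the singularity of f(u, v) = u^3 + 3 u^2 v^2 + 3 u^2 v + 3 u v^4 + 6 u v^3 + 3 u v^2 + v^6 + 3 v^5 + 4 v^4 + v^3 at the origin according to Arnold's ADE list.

E_6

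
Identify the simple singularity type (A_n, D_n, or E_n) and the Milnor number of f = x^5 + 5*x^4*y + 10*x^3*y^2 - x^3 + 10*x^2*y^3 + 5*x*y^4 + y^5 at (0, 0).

The Hessian of f at 0 is [[0, 0], [0, 0]] with rank 0, so corank 2. A Groebner basis of the Jacobian ideal J(f) in C{x,y} is {y^5, x*y^3 + y^4/4, x^2}; counting standard monomials gives mu = 8. Corank 2; j^3 = -x^3 is a perfect cube, so E-series; the 5-jet and mu = 8 give E_8.

Type E8, Milnor number mu = 8.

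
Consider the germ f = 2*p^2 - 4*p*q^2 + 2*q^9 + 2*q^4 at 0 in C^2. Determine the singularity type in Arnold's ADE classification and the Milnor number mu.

The Hessian of f at 0 is [[4, 0], [0, 0]] with rank 1, so corank 1. A Groebner basis of the Jacobian ideal J(f) in C{p,q} is {p^4, -p + q^2}; counting standard monomials gives mu = 8. Corank 1: A-series; mu = 8 gives A_8.

Type A8, Milnor number mu = 8.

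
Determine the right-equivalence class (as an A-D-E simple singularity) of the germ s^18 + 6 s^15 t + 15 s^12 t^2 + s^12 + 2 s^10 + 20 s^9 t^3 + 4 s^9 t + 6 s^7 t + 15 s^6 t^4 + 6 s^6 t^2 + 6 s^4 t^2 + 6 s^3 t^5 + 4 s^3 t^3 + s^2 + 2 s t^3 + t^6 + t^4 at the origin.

A3

The Hessian of f at 0 has rank 1. Corank 1: A-series; mu = 3 gives A_3.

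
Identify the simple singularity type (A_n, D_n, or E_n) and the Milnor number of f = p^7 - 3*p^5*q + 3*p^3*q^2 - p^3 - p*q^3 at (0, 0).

The Hessian of f at 0 is [[0, 0], [0, 0]] with rank 0, so corank 2. A Groebner basis of the Jacobian ideal J(f) in C{p,q} is {p^3, p*q^2, 3*p^2 + q^3}; counting standard monomials gives mu = 7. Corank 2; j^3 = -p^3 is a perfect cube, so E-series; the 4-jet and mu = 7 give E_7.

Type E_{7}, Milnor number mu = 7.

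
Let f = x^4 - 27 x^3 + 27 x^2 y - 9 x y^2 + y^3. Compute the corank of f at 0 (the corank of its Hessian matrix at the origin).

2

Hessian at 0 has rank 0.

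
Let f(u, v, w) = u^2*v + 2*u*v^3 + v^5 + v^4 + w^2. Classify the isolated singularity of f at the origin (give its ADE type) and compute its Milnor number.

The Hessian of f at 0 has rank 1. Corank 2; j^3 = u^2*v has shape L^2 M (L != M), so D-series; mu = 5 gives D_5.

Type D_{5}, Milnor number mu = 5.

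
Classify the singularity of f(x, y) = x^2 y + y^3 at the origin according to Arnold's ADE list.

D_4

The Hessian of f at 0 is [[0, 0], [0, 0]] with rank 0, so corank 2. A Groebner basis of the Jacobian ideal J(f) in C{x,y} is {y^3, x^2 + 3*y^2, x*y}; counting standard monomials gives mu = 4. Corank 2; j^3 = y*(x^2 + y^2) splits into three distinct lines over C (the quadratic factor has nonzero discriminant), so D_4.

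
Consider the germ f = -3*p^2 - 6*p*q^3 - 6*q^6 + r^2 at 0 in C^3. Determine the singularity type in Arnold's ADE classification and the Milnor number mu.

The Hessian of f at 0 is [[-6, 0, 0], [0, 0, 0], [0, 0, 2]] with rank 2, so corank 1. A Groebner basis of the Jacobian ideal J(f) in C{p,q,r} is {p*q^2, p + q^3, p^2, r}; counting standard monomials gives mu = 5. Corank 1: A-series; mu = 5 gives A_5.

Type A_5, Milnor number mu = 5.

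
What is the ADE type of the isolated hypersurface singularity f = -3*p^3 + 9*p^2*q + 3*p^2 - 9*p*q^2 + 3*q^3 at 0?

The Hessian of f at 0 is [[6, 0], [0, 0]] with rank 1, so corank 1. A Groebner basis of the Jacobian ideal J(f) in C{p,q} is {q^2, p}; counting standard monomials gives mu = 2. Corank 1: A-series; mu = 2 gives A_2.

A2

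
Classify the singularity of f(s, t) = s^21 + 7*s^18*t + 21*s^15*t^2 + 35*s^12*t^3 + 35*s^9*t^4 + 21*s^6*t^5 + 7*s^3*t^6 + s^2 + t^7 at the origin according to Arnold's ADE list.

A_6

The Hessian of f at 0 has rank 1. Corank 1: A-series; mu = 6 gives A_6.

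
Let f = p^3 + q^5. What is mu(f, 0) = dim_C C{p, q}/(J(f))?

8

The Hessian of f at 0 has rank 0. Corank 2; j^3 = p^3 is a perfect cube, so E-series; the 5-jet and mu = 8 give E_8.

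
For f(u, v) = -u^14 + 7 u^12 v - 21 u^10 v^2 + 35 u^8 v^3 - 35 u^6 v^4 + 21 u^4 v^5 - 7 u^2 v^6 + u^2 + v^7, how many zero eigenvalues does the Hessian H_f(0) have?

Hessian at 0 has rank 1.

1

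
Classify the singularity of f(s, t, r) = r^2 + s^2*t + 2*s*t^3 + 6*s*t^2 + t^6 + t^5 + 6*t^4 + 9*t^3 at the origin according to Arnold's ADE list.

D_{7}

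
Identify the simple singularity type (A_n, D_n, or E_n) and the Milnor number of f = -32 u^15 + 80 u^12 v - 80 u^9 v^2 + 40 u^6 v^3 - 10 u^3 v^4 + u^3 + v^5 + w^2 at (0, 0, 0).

Type E_{8}, Milnor number mu = 8.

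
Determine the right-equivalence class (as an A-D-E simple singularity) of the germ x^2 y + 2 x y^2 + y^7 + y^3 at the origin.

The Hessian of f at 0 is [[0, 0], [0, 0]] with rank 0, so corank 2. A Groebner basis of the Jacobian ideal J(f) in C{x,y} is {x^2/7 + y^6 - y^2/7, x^3 + y^3, x*y + y^2}; counting standard monomials gives mu = 8. Corank 2; j^3 = y*(x + y)^2 has shape L^2 M (L != M), so D-series; mu = 8 gives D_8.

D8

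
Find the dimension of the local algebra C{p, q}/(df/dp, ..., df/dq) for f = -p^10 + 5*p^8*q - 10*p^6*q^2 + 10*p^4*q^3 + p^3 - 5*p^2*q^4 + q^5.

8

The Hessian of f at 0 is [[0, 0], [0, 0]] with rank 0, so corank 2. A Groebner basis of the Jacobian ideal J(f) in C{p,q} is {q^4, p^2}; counting standard monomials gives mu = 8. Corank 2; j^3 = p^3 is a perfect cube, so E-series; the 5-jet and mu = 8 give E_8.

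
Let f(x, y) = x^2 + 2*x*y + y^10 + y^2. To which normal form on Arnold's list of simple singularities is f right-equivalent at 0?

The Hessian of f at 0 is [[2, 2], [2, 2]] with rank 1, so corank 1. A Groebner basis of the Jacobian ideal J(f) in C{x,y} is {y^9, x + y}; counting standard monomials gives mu = 9. Corank 1: A-series; mu = 9 gives A_9.

A_9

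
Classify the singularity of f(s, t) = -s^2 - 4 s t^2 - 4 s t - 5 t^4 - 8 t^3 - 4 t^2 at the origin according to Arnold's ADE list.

A_3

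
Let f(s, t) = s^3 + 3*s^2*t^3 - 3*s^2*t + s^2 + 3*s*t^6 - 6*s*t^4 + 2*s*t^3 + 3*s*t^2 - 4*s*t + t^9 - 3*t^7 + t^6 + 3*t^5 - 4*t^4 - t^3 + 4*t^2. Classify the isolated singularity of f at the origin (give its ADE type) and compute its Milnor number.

The Hessian of f at 0 is [[2, -4], [-4, 8]] with rank 1, so corank 1. A Groebner basis of the Jacobian ideal J(f) in C{s,t} is {t^2, s - 2*t}; counting standard monomials gives mu = 2. Corank 1: A-series; mu = 2 gives A_2.

Type A2, Milnor number mu = 2.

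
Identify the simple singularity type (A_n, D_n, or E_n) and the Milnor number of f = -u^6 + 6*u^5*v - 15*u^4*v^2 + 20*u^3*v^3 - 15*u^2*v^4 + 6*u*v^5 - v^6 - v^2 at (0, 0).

Type A5, Milnor number mu = 5.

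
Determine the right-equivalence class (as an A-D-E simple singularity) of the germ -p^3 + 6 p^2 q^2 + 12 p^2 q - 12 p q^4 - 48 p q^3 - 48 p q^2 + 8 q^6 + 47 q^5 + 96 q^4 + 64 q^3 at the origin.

E_8

The Hessian of f at 0 has rank 0. Corank 2; j^3 = -(p - 4*q)^3 is a perfect cube, so E-series; the 5-jet and mu = 8 give E_8.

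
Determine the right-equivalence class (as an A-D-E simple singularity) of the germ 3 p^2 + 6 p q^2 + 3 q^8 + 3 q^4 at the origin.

A_7

The Hessian of f at 0 has rank 1. Corank 1: A-series; mu = 7 gives A_7.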